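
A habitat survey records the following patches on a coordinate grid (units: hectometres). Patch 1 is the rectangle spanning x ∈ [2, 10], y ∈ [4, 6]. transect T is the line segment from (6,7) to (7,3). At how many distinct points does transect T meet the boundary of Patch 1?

2

The segment meets the boundary at (6.75,4), (6.25,6).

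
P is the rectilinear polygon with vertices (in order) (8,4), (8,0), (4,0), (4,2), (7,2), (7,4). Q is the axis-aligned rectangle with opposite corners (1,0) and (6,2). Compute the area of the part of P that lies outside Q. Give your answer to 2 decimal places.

|P| = 10, |P∩Q| = 4.
|P ∖ Q| = |P| − |P∩Q| = 10 − 4 = 6.00.

6.00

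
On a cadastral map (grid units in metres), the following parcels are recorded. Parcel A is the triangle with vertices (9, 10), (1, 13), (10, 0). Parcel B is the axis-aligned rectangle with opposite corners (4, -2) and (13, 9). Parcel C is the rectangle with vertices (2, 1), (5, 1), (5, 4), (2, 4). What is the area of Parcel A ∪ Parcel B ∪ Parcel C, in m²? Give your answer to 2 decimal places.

By inclusion–exclusion:
Individual areas: |Parcel A| = 38.5, |Parcel B| = 99, |Parcel C| = 9.
|Parcel A∩Parcel B| = 23.95.
|Parcel A∩Parcel C| = 0.
|Parcel B∩Parcel C|: x∈[4,5], y∈[1,4] → 1·3 = 3.
|Parcel A∩Parcel B∩Parcel C| = 0.
|Parcel A ∪ Parcel B ∪ Parcel C| = 146.5 − 26.95 + 0 = 119.55.

119.55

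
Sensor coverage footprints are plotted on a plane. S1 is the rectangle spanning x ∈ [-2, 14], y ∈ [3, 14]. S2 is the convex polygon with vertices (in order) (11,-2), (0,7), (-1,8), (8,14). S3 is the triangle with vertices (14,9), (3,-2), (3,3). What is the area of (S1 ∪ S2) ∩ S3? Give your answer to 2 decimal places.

17.18

The region (S1 ∪ S2) ∩ S3 is the polygon with vertices (4.889,3), (3,3), (14,9), (6.6,1.6).
By the shoelace formula its area is 17.18.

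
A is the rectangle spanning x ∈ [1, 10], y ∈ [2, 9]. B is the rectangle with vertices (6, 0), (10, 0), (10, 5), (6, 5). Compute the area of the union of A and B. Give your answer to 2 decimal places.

By inclusion–exclusion:
Individual areas: |A| = 63, |B| = 20.
|A∩B|: x∈[6,10], y∈[2,5] → 4·3 = 12.
|A ∪ B| = 83 − 12 = 71.00.

71.00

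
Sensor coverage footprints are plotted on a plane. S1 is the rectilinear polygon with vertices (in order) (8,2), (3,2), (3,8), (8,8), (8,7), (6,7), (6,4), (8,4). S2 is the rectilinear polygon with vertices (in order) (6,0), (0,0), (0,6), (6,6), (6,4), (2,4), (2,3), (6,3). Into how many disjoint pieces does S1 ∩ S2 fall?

2

S1 ∩ S2 splits into 2 disjoint pieces (area 3, area 6).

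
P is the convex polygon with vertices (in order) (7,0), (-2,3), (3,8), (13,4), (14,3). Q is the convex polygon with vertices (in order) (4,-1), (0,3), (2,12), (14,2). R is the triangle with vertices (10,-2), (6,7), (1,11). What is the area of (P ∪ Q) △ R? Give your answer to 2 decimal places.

|P ∪ Q| = 95.829.
|(P ∪ Q) ∩ R| = 13.6648.
|(P ∪ Q) △ R| = 95.829 + 14.5 − 27.3297 = 83.00.

83.00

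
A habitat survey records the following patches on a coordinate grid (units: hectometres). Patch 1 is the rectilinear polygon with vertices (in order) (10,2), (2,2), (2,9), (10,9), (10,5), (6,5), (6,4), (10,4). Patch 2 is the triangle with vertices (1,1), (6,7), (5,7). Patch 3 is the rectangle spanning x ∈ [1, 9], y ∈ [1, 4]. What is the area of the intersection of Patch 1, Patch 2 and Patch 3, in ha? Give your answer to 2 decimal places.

The intersection is the polygon with vertices (3,4), (3.5,4), (2,2.2), (2,2.5).
By the shoelace formula its area is 0.60.

0.60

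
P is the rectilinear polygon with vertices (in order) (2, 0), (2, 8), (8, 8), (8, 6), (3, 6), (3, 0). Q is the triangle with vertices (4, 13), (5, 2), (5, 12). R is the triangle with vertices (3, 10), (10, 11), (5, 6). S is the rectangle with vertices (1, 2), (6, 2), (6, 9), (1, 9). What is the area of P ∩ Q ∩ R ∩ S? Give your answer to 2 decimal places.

The intersection is the polygon with vertices (4.556,6.889), (4.455,8), (5,8), (5,6).
By the shoelace formula its area is 0.75.

0.75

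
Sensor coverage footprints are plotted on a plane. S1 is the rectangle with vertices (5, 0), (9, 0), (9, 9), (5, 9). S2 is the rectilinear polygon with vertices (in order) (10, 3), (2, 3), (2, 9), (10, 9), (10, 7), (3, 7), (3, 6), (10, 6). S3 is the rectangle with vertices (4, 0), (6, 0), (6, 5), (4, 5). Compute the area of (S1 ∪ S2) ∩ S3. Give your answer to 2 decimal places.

7.00

The region (S1 ∪ S2) ∩ S3 is the polygon with vertices (5,0), (5,3), (4,3), (4,5), (6,5), (6,0).
By the shoelace formula its area is 7.00.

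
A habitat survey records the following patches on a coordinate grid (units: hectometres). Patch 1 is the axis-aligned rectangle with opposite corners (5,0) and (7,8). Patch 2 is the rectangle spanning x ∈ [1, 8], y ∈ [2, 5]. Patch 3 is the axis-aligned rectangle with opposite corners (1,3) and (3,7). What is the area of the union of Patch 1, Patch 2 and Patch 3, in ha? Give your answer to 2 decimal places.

By inclusion–exclusion:
Individual areas: |Patch 1| = 16, |Patch 2| = 21, |Patch 3| = 8.
|Patch 1∩Patch 2|: x∈[5,7], y∈[2,5] → 2·3 = 6.
|Patch 1∩Patch 3| = 0 (no overlap).
|Patch 2∩Patch 3|: x∈[1,3], y∈[3,5] → 2·2 = 4.
|Patch 1∩Patch 2∩Patch 3| = 0.
|Patch 1 ∪ Patch 2 ∪ Patch 3| = 45 − 10 + 0 = 35.00.

35.00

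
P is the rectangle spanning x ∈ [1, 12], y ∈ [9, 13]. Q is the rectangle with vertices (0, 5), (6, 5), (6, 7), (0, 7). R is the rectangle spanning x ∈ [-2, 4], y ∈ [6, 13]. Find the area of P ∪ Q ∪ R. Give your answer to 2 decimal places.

82.00

By inclusion–exclusion:
Individual areas: |P| = 44, |Q| = 12, |R| = 42.
|P∩Q| = 0 (no overlap).
|P∩R|: x∈[1,4], y∈[9,13] → 3·4 = 12.
|Q∩R|: x∈[0,4], y∈[6,7] → 4·1 = 4.
|P∩Q∩R| = 0.
|P ∪ Q ∪ R| = 98 − 16 + 0 = 82.00.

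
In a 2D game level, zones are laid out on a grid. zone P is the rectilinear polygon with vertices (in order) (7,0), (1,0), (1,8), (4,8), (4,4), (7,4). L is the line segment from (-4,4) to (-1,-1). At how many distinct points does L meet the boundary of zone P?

0

The segment lies entirely outside zone P and never meets its boundary.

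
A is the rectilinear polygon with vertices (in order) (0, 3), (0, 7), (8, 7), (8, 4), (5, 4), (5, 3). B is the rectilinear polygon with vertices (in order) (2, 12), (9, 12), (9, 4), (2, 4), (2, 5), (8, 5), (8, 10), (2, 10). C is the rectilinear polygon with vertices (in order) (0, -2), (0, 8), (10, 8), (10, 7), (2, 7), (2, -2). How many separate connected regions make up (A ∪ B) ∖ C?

2

(A ∪ B) ∖ C splits into 2 disjoint pieces (area 24, area 16).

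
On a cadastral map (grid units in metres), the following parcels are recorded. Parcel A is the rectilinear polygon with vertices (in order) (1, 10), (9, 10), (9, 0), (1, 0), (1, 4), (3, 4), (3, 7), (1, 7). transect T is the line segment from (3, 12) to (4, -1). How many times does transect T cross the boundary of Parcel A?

The segment meets the boundary at (3.923,0), (3.154,10).

2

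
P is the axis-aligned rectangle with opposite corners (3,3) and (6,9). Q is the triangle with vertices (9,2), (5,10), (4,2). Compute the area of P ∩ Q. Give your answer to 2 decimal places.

8.75

The intersection is the polygon with vertices (6,3), (4.125,3), (4.875,9), (5.5,9), (6,8).
By the shoelace formula its area is 8.75.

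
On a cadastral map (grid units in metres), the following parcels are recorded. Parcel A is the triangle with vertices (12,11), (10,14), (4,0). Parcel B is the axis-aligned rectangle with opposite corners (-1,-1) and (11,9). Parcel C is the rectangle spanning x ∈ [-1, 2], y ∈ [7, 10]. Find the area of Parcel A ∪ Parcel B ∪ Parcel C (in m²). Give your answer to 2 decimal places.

By inclusion–exclusion:
Individual areas: |Parcel A| = 23, |Parcel B| = 120, |Parcel C| = 9.
|Parcel A∩Parcel B| = 12.0974.
|Parcel A∩Parcel C| = 0.
|Parcel B∩Parcel C|: x∈[-1,2], y∈[7,9] → 3·2 = 6.
|Parcel A∩Parcel B∩Parcel C| = 0.
|Parcel A ∪ Parcel B ∪ Parcel C| = 152 − 18.0974 + 0 = 133.90.

133.90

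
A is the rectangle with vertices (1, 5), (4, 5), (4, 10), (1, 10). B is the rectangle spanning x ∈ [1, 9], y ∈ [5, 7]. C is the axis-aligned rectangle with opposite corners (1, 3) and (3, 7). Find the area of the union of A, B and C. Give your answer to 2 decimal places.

By inclusion–exclusion:
Individual areas: |A| = 15, |B| = 16, |C| = 8.
|A∩B|: x∈[1,4], y∈[5,7] → 3·2 = 6.
|A∩C|: x∈[1,3], y∈[5,7] → 2·2 = 4.
|B∩C|: x∈[1,3], y∈[5,7] → 2·2 = 4.
|A∩B∩C| = 4.
|A ∪ B ∪ C| = 39 − 14 + 4 = 29.00.

29.00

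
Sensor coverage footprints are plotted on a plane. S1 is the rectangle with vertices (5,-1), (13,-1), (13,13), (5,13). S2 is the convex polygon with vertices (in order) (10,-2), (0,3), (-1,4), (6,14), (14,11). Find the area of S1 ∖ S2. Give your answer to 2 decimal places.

|S1| = 112, |S1∩S2| = 94.386.
|S1 ∖ S2| = |S1| − |S1∩S2| = 112 − 94.386 = 17.61.

17.61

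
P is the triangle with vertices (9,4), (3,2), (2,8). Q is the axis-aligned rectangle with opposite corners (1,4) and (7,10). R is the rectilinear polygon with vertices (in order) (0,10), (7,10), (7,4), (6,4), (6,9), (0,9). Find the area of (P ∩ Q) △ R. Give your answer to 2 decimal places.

|P ∩ Q| = 11.5238.
|(P ∩ Q) ∩ R| = 1.4286.
|(P ∩ Q) △ R| = 11.5238 + 12 − 2.8571 = 20.67.

20.67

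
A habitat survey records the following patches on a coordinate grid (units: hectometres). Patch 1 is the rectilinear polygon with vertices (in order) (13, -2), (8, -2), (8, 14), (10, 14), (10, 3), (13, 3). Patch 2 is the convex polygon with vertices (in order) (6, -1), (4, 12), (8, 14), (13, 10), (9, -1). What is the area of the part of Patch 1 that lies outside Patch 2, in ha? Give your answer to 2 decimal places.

19.69

|Patch 1| = 47, |Patch 1∩Patch 2| = 27.3091.
|Patch 1 ∖ Patch 2| = |Patch 1| − |Patch 1∩Patch 2| = 47 − 27.3091 = 19.69.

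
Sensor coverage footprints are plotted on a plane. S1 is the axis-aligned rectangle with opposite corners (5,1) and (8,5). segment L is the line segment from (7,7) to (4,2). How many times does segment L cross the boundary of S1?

2

The segment meets the boundary at (5,3.667), (5.8,5).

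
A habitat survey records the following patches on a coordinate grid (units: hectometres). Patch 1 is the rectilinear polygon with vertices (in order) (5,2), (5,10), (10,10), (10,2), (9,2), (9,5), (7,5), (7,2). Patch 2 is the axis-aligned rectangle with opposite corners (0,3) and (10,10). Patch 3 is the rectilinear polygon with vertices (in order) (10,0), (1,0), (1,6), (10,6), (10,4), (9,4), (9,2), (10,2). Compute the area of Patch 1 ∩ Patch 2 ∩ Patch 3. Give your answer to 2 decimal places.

10.00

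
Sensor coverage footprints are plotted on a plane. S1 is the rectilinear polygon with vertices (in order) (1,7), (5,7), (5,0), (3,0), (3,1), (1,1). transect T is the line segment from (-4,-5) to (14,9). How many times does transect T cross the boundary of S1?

2

The segment meets the boundary at (5,2), (3,0.444).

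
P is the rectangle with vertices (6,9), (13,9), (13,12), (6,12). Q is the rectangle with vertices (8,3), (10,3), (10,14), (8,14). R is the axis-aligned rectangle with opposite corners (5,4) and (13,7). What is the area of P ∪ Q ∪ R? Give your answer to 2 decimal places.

By inclusion–exclusion:
Individual areas: |P| = 21, |Q| = 22, |R| = 24.
|P∩Q|: x∈[8,10], y∈[9,12] → 2·3 = 6.
|P∩R| = 0 (no overlap).
|Q∩R|: x∈[8,10], y∈[4,7] → 2·3 = 6.
|P∩Q∩R| = 0.
|P ∪ Q ∪ R| = 67 − 12 + 0 = 55.00.

55.00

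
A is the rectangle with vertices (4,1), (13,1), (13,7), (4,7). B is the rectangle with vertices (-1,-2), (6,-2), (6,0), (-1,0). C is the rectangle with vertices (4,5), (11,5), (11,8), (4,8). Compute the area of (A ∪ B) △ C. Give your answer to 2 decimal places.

|A ∪ B| = 68.
|(A ∪ B) ∩ C| = 14.
|(A ∪ B) △ C| = 68 + 21 − 28 = 61.00.

61.00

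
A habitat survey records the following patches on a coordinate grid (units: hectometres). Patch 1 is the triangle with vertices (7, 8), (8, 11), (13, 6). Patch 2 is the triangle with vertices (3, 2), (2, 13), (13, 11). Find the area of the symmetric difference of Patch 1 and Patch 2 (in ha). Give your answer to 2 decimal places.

|Patch 1| = 10, |Patch 2| = 59.5, |Patch 1∩Patch 2| = 6.4438.
|Patch 1 △ Patch 2| = |Patch 1| + |Patch 2| − 2·|Patch 1∩Patch 2| = 10 + 59.5 − 12.8876 = 56.61.

56.61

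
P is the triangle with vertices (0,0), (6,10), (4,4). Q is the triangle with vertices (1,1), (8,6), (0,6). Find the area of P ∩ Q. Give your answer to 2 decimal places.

The intersection is the polygon with vertices (3.6,6), (4.667,6), (4,4), (1,1), (0.9,1.5).
By the shoelace formula its area is 5.57.

5.57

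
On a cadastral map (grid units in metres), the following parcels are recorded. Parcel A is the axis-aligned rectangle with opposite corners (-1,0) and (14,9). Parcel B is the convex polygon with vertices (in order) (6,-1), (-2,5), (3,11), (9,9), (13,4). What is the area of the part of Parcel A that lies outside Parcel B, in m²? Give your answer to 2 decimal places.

45.51

|Parcel A| = 135, |Parcel A∩Parcel B| = 89.4917.
|Parcel A ∖ Parcel B| = |Parcel A| − |Parcel A∩Parcel B| = 135 − 89.4917 = 45.51.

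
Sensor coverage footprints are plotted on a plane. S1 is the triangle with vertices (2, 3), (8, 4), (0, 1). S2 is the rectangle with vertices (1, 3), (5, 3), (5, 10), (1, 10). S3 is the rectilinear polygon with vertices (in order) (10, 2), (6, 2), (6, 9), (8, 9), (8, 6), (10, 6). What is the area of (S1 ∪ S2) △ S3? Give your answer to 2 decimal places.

|S1 ∪ S2| = 32.25.
|(S1 ∪ S2) ∩ S3| = 0.4167.
|(S1 ∪ S2) △ S3| = 32.25 + 22 − 0.8333 = 53.42.

53.42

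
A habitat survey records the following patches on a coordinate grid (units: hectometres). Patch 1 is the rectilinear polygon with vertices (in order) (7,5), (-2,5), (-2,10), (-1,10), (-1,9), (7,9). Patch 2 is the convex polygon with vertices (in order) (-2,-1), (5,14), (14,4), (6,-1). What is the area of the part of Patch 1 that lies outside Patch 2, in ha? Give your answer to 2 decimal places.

|Patch 1| = 37, |Patch 1∩Patch 2| = 21.0667.
|Patch 1 ∖ Patch 2| = |Patch 1| − |Patch 1∩Patch 2| = 37 − 21.0667 = 15.93.

15.93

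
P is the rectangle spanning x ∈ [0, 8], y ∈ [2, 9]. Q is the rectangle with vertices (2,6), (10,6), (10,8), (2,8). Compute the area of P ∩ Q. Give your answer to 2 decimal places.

|P∩Q|: x∈[2,8], y∈[6,8] → 6·2 = 12.

12.00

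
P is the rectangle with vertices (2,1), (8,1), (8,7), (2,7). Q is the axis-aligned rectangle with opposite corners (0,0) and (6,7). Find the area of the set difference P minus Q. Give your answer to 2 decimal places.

|P∩Q|: x∈[2,6], y∈[1,7] → 4·6 = 24.
|P| = 36.
|P ∖ Q| = |P| − |P∩Q| = 36 − 24 = 12.00.

12.00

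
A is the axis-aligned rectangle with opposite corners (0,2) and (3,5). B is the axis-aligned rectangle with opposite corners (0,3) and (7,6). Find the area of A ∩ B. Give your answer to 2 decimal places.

6.00

|A∩B|: x∈[0,3], y∈[3,5] → 3·2 = 6.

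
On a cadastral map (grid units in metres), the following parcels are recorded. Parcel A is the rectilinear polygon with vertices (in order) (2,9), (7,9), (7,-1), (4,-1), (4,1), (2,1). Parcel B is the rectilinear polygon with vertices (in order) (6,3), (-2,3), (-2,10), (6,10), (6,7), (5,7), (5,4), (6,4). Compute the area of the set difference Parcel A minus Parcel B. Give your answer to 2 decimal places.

25.00

|Parcel A| = 46, |Parcel A∩Parcel B| = 21.
|Parcel A ∖ Parcel B| = |Parcel A| − |Parcel A∩Parcel B| = 46 − 21 = 25.00.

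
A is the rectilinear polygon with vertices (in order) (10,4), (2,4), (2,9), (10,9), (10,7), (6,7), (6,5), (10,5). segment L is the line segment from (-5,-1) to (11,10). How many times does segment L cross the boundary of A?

The segment meets the boundary at (9.545,9), (6.636,7), (6,6.562), (2.273,4).

4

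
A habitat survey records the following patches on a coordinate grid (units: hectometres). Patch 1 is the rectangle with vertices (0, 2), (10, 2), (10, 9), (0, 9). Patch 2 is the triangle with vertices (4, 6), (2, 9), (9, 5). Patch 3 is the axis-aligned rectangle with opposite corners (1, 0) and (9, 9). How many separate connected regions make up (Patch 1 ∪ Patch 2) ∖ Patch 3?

2

(Patch 1 ∪ Patch 2) ∖ Patch 3 splits into 2 disjoint pieces (area 7, area 7).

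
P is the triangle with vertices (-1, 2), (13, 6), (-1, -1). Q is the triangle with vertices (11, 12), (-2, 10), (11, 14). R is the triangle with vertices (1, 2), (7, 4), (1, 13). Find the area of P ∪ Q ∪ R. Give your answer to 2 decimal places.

By inclusion–exclusion:
Individual areas: |P| = 21, |Q| = 13, |R| = 33.
|P∩Q| = 0.
|P∩R| = 2.5486.
|Q∩R| = 0.755.
|P∩Q∩R| = 0.
|P ∪ Q ∪ R| = 67 − 3.3036 + 0 = 63.70.

63.70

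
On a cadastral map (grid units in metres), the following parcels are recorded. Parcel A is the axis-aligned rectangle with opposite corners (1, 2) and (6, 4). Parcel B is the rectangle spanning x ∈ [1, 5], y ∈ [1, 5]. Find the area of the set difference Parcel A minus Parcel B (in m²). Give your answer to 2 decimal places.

2.00

|Parcel A∩Parcel B|: x∈[1,5], y∈[2,4] → 4·2 = 8.
|Parcel A| = 10.
|Parcel A ∖ Parcel B| = |Parcel A| − |Parcel A∩Parcel B| = 10 − 8 = 2.00.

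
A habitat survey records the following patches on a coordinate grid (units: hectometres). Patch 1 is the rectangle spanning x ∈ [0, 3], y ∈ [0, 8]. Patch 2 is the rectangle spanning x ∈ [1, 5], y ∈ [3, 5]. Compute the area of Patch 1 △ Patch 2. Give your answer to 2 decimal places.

|Patch 1∩Patch 2|: x∈[1,3], y∈[3,5] → 2·2 = 4.
|Patch 1 △ Patch 2| = |Patch 1| + |Patch 2| − 2·|Patch 1∩Patch 2| = 24 + 8 − 8 = 24.00.

24.00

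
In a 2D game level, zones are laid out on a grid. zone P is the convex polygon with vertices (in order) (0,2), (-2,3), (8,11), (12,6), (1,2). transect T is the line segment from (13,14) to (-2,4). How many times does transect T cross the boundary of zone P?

The segment meets the boundary at (5.5,9), (8.174,10.783).

2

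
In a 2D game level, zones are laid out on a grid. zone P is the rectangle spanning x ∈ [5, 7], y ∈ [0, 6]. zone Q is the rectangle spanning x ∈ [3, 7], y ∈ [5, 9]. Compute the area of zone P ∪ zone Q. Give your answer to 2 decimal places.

By inclusion–exclusion:
Individual areas: |zone P| = 12, |zone Q| = 16.
|zone P∩zone Q|: x∈[5,7], y∈[5,6] → 2·1 = 2.
|zone P ∪ zone Q| = 28 − 2 = 26.00.

26.00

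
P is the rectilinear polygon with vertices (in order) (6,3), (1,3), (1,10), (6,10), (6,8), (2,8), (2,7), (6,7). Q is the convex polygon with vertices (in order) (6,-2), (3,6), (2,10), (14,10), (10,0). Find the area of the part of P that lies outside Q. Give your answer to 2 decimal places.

|P| = 31, |P∩Q| = 17.9375.
|P ∖ Q| = |P| − |P∩Q| = 31 − 17.9375 = 13.06.

13.06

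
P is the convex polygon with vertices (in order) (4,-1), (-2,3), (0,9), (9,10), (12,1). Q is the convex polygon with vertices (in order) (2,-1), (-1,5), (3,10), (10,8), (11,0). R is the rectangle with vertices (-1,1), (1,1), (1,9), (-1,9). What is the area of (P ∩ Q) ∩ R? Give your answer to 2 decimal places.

6.50

The region (P ∩ Q) ∩ R is the polygon with vertices (-1,5), (1,7.5), (1,1).
By the shoelace formula its area is 6.50.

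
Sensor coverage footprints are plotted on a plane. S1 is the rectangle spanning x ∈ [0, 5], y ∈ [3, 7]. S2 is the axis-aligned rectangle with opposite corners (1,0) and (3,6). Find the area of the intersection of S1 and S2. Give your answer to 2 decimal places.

|S1∩S2|: x∈[1,3], y∈[3,6] → 2·3 = 6.

6.00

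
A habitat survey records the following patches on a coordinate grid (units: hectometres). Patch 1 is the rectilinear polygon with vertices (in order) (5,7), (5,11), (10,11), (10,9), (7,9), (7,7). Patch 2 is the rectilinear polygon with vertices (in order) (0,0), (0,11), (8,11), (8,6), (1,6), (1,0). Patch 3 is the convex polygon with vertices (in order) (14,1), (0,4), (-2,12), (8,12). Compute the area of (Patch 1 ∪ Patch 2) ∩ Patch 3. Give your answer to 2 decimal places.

44.29

|Patch 1 ∪ Patch 2| = 50.
|(Patch 1 ∪ Patch 2) ∩ Patch 3| = 44.29.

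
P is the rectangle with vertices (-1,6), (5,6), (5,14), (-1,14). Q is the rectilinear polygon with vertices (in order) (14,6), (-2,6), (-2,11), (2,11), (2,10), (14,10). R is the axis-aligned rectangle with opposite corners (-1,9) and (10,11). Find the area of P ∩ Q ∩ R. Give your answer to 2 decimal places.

The intersection is the polygon with vertices (-1,11), (2,11), (2,10), (5,10), (5,9), (-1,9).
By the shoelace formula its area is 9.00.

9.00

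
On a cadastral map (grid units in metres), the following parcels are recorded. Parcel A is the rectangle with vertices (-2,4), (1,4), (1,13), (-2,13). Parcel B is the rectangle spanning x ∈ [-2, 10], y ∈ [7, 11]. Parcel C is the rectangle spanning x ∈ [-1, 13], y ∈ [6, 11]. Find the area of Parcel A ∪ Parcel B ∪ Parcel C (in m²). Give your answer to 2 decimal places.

87.00

By inclusion–exclusion:
Individual areas: |Parcel A| = 27, |Parcel B| = 48, |Parcel C| = 70.
|Parcel A∩Parcel B|: x∈[-2,1], y∈[7,11] → 3·4 = 12.
|Parcel A∩Parcel C|: x∈[-1,1], y∈[6,11] → 2·5 = 10.
|Parcel B∩Parcel C|: x∈[-1,10], y∈[7,11] → 11·4 = 44.
|Parcel A∩Parcel B∩Parcel C| = 8.
|Parcel A ∪ Parcel B ∪ Parcel C| = 145 − 66 + 8 = 87.00.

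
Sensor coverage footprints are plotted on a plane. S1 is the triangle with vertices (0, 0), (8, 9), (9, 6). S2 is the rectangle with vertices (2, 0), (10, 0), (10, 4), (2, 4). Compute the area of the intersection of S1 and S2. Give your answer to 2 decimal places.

The intersection is the polygon with vertices (3.556,4), (6,4), (2,1.333), (2,2.25).
By the shoelace formula its area is 3.97.

3.97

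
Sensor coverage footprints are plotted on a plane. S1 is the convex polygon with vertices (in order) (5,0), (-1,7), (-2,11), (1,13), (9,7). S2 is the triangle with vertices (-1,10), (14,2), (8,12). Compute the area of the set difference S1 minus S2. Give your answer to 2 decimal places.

49.44

|S1| = 72, |S1∩S2| = 22.5602.
|S1 ∖ S2| = |S1| − |S1∩S2| = 72 − 22.5602 = 49.44.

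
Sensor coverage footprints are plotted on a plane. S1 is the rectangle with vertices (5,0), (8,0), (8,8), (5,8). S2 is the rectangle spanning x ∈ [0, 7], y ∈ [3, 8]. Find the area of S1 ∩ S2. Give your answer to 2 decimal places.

10.00

|S1∩S2|: x∈[5,7], y∈[3,8] → 2·5 = 10.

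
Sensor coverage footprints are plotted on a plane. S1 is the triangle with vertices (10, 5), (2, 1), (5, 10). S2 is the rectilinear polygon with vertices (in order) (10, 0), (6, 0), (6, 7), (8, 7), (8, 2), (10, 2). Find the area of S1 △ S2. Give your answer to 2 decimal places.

|S1| = 30, |S2| = 18, |S1∩S2| = 7.
|S1 △ S2| = |S1| + |S2| − 2·|S1∩S2| = 30 + 18 − 14 = 34.00.

34.00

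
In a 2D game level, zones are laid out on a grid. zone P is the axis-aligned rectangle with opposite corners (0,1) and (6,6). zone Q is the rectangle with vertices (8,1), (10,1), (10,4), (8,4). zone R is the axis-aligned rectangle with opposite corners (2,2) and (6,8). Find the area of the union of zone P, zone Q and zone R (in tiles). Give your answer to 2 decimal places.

44.00

By inclusion–exclusion:
Individual areas: |zone P| = 30, |zone Q| = 6, |zone R| = 24.
|zone P∩zone Q| = 0 (no overlap).
|zone P∩zone R|: x∈[2,6], y∈[2,6] → 4·4 = 16.
|zone Q∩zone R| = 0 (no overlap).
|zone P∩zone Q∩zone R| = 0.
|zone P ∪ zone Q ∪ zone R| = 60 − 16 + 0 = 44.00.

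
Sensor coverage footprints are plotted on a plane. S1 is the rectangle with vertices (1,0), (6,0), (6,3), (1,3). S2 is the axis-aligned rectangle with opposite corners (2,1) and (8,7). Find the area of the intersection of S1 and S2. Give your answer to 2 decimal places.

8.00

|S1∩S2|: x∈[2,6], y∈[1,3] → 4·2 = 8.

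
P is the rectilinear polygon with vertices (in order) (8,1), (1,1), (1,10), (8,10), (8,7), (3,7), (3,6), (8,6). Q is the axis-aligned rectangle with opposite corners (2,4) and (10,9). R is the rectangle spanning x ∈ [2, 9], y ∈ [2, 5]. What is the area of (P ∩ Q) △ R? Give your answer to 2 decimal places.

34.00

|P ∩ Q| = 25.
|(P ∩ Q) ∩ R| = 6.
|(P ∩ Q) △ R| = 25 + 21 − 12 = 34.00.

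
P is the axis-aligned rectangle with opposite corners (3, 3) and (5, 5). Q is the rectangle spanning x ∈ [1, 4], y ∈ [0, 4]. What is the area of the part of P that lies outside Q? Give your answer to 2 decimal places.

3.00

|P∩Q|: x∈[3,4], y∈[3,4] → 1·1 = 1.
|P| = 4.
|P ∖ Q| = |P| − |P∩Q| = 4 − 1 = 3.00.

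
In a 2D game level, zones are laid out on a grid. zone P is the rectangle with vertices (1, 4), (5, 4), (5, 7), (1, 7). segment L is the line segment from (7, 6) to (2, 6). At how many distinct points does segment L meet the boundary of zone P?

1

The segment meets the boundary at (5,6).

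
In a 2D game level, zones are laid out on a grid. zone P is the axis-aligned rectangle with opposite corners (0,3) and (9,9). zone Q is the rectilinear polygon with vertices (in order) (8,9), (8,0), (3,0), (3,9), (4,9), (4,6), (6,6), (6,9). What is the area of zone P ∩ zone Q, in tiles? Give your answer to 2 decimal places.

The intersection is the polygon with vertices (8,9), (8,3), (3,3), (3,9), (4,9), (4,6), (6,6), (6,9).
By the shoelace formula its area is 24.00.

24.00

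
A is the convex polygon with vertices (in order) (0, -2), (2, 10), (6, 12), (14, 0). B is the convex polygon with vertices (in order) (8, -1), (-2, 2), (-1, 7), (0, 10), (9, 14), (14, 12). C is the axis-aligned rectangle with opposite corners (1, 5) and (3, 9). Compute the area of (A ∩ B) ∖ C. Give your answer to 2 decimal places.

79.93

|A ∩ B| = 85.9257.
|(A ∩ B) ∩ C| = 6.
|(A ∩ B) ∖ C| = 85.9257 − 6 = 79.93.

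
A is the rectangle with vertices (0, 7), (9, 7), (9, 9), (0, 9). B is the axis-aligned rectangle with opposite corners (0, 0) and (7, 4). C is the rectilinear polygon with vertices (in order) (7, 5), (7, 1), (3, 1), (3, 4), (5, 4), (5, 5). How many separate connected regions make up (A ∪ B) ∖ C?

2

(A ∪ B) ∖ C splits into 2 disjoint pieces (area 18, area 16).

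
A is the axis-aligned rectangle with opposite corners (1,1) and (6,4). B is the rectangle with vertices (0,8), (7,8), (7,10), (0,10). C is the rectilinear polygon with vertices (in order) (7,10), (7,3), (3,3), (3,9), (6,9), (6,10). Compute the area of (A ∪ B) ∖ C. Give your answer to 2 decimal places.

21.00

|A ∪ B| = 29.
|(A ∪ B) ∩ C| = 8.
|(A ∪ B) ∖ C| = 29 − 8 = 21.00.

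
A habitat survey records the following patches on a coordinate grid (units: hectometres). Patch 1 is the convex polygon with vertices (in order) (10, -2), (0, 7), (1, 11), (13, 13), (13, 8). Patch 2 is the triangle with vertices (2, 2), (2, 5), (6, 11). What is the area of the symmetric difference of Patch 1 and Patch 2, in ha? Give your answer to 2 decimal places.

|Patch 1| = 119, |Patch 2| = 6, |Patch 1∩Patch 2| = 4.3829.
|Patch 1 △ Patch 2| = |Patch 1| + |Patch 2| − 2·|Patch 1∩Patch 2| = 119 + 6 − 8.7659 = 116.23.

116.23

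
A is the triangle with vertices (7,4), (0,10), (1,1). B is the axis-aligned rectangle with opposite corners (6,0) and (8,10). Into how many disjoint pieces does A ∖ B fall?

1

A ∖ B is a single connected region.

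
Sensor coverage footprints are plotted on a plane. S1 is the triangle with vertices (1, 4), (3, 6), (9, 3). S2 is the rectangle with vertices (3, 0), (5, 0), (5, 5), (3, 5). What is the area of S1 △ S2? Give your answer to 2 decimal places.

13.50

|S1| = 9, |S2| = 10, |S1∩S2| = 2.75.
|S1 △ S2| = |S1| + |S2| − 2·|S1∩S2| = 9 + 10 − 5.5 = 13.50.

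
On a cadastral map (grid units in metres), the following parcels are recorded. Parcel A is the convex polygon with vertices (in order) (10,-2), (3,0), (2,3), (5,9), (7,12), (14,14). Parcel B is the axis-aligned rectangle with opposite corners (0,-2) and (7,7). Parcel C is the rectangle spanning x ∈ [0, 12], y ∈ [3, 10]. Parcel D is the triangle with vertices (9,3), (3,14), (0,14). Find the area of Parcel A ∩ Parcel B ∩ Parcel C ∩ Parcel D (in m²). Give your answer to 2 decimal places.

The intersection is the polygon with vertices (6.818,7), (7,6.667), (7,5.444), (5.727,7).
By the shoelace formula its area is 0.96.

0.96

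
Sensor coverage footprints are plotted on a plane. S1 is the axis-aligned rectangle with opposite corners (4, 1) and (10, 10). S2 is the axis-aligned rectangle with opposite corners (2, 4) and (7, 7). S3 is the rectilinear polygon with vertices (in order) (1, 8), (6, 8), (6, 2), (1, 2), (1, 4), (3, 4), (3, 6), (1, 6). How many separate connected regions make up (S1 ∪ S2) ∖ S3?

2

(S1 ∪ S2) ∖ S3 splits into 2 disjoint pieces (area 42, area 2).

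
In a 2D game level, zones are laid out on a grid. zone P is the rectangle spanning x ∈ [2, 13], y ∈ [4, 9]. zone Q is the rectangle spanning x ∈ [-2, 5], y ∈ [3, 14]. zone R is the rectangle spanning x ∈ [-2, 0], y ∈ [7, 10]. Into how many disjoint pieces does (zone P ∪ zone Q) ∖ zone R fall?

1

(zone P ∪ zone Q) ∖ zone R is a single connected region.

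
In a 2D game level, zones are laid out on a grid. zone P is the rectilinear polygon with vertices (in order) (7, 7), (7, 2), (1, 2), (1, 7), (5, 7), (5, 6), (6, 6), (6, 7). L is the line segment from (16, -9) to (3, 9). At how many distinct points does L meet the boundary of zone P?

4

The segment meets the boundary at (4.444,7), (5,6.231), (5.167,6), (7,3.462).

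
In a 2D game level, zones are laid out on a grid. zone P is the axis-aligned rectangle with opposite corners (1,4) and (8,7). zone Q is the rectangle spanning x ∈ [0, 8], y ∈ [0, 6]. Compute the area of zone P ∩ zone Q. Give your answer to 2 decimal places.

14.00

|zone P∩zone Q|: x∈[1,8], y∈[4,6] → 7·2 = 14.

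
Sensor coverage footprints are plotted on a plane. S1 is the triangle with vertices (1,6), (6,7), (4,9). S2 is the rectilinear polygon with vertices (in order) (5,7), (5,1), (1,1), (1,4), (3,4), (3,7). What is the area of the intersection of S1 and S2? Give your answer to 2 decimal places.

The intersection is the polygon with vertices (3,6.4), (3,7), (5,7), (5,6.8).
By the shoelace formula its area is 0.80.

0.80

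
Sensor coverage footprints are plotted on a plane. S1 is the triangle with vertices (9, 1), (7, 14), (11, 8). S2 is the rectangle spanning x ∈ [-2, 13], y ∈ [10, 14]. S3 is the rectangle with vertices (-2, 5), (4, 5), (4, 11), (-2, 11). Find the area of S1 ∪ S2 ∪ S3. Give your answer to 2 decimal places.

By inclusion–exclusion:
Individual areas: |S1| = 20, |S2| = 60, |S3| = 36.
|S1∩S2| = 4.1026.
|S1∩S3| = 0.
|S2∩S3|: x∈[-2,4], y∈[10,11] → 6·1 = 6.
|S1∩S2∩S3| = 0.
|S1 ∪ S2 ∪ S3| = 116 − 10.1026 + 0 = 105.90.

105.90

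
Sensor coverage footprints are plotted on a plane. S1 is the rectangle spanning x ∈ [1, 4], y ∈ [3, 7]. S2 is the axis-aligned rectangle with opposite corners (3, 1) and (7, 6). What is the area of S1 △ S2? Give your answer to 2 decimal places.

26.00

|S1∩S2|: x∈[3,4], y∈[3,6] → 1·3 = 3.
|S1 △ S2| = |S1| + |S2| − 2·|S1∩S2| = 12 + 20 − 6 = 26.00.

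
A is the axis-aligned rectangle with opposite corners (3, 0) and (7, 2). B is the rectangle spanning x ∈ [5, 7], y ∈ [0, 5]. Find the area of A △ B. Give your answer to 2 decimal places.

10.00

|A∩B|: x∈[5,7], y∈[0,2] → 2·2 = 4.
|A △ B| = |A| + |B| − 2·|A∩B| = 8 + 10 − 8 = 10.00.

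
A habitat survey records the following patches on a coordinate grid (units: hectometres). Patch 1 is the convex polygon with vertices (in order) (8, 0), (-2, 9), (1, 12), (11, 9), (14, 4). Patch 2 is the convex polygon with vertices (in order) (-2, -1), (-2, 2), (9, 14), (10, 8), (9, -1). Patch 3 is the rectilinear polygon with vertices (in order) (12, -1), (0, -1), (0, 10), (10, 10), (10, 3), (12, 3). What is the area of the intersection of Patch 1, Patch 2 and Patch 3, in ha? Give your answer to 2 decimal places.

The intersection is the polygon with vertices (5.333,10), (7.667,10), (9.772,9.368), (10,8), (9.2,0.8), (8,0), (1.516,5.836).
By the shoelace formula its area is 53.01.

53.01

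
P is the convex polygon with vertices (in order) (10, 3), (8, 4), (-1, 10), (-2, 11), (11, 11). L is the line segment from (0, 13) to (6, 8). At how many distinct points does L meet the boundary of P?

1

The segment meets the boundary at (2.4,11).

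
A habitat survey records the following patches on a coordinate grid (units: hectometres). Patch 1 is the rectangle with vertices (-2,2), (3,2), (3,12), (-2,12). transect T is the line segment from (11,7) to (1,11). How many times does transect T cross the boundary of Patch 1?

The segment meets the boundary at (3,10.2).

1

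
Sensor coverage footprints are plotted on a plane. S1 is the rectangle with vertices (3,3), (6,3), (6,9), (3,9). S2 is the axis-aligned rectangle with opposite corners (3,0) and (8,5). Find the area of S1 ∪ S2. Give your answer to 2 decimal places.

37.00

By inclusion–exclusion:
Individual areas: |S1| = 18, |S2| = 25.
|S1∩S2|: x∈[3,6], y∈[3,5] → 3·2 = 6.
|S1 ∪ S2| = 43 − 6 = 37.00.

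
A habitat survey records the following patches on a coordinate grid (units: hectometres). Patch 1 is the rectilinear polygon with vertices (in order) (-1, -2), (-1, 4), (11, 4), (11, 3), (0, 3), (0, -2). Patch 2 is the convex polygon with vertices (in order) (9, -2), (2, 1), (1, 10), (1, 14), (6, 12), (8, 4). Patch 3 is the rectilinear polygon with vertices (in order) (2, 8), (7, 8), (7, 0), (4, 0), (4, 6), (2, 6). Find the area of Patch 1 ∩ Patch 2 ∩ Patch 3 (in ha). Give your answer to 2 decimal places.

3.00

The intersection is the polygon with vertices (4,3), (4,4), (7,4), (7,3).
By the shoelace formula its area is 3.00.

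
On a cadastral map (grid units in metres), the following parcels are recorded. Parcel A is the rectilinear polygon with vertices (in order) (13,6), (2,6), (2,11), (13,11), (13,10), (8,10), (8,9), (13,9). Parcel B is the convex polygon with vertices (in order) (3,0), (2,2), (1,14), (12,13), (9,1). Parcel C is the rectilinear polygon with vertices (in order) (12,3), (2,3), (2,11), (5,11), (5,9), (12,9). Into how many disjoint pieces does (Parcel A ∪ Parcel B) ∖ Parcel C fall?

2

(Parcel A ∪ Parcel B) ∖ Parcel C splits into 2 disjoint pieces (area 61.625, area 3).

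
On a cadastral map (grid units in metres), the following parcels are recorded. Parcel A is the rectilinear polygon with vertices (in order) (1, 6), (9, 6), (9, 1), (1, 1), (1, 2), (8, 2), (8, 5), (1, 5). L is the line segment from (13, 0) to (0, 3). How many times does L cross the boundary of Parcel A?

The segment meets the boundary at (4.333,2), (8.667,1).

2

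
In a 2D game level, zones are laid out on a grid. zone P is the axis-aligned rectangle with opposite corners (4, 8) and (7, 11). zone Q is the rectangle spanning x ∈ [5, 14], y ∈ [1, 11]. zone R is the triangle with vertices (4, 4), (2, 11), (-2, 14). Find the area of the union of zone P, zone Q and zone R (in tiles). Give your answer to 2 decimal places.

104.00

By inclusion–exclusion:
Individual areas: |zone P| = 9, |zone Q| = 90, |zone R| = 11.
|zone P∩zone Q|: x∈[5,7], y∈[8,11] → 2·3 = 6.
|zone P∩zone R| = 0.
|zone Q∩zone R| = 0.
|zone P∩zone Q∩zone R| = 0.
|zone P ∪ zone Q ∪ zone R| = 110 − 6 + 0 = 104.00.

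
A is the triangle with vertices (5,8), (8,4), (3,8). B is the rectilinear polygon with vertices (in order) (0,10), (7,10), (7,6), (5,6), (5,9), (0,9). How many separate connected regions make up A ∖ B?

2

A ∖ B splits into 2 disjoint pieces (area 1, area 1.6).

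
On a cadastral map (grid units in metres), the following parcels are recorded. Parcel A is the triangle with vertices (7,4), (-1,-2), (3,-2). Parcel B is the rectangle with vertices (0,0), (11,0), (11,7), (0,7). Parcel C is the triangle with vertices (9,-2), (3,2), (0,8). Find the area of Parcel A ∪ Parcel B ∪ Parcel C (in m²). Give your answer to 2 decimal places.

By inclusion–exclusion:
Individual areas: |Parcel A| = 12, |Parcel B| = 77, |Parcel C| = 12.
|Parcel A∩Parcel B| = 5.3333.
|Parcel A∩Parcel C| = 1.5593.
|Parcel B∩Parcel C| = 10.6.
|Parcel A∩Parcel B∩Parcel C| = 1.5593.
|Parcel A ∪ Parcel B ∪ Parcel C| = 101 − 17.4927 + 1.5593 = 85.07.

85.07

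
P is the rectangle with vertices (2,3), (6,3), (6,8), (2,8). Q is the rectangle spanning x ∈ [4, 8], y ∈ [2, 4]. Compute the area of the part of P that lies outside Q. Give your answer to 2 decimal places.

18.00

|P∩Q|: x∈[4,6], y∈[3,4] → 2·1 = 2.
|P| = 20.
|P ∖ Q| = |P| − |P∩Q| = 20 − 2 = 18.00.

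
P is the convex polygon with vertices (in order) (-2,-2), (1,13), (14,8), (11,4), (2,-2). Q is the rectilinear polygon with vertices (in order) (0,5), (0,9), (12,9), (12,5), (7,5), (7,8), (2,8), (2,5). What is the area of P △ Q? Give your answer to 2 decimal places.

|P| = 134, |Q| = 33, |P∩Q| = 32.7891.
|P △ Q| = |P| + |Q| − 2·|P∩Q| = 134 + 33 − 65.5782 = 101.42.

101.42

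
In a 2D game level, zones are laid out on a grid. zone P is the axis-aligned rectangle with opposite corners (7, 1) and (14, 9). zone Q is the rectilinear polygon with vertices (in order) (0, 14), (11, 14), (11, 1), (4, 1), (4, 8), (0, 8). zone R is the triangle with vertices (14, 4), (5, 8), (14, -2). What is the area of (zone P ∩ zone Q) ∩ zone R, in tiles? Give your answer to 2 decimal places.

10.67

The region (zone P ∩ zone Q) ∩ zone R is the polygon with vertices (11,1.333), (7,5.778), (7,7.111), (11,5.333).
By the shoelace formula its area is 10.67.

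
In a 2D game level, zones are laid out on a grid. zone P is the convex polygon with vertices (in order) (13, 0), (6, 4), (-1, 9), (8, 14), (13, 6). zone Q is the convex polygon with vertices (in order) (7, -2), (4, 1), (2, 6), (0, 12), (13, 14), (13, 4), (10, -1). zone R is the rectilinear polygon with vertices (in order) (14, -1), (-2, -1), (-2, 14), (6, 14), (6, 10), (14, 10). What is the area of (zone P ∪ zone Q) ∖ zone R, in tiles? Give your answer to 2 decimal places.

|zone P ∪ zone Q| = 152.7922.
|(zone P ∪ zone Q) ∩ zone R| = 125.6562.
|(zone P ∪ zone Q) ∖ zone R| = 152.7922 − 125.6562 = 27.14.

27.14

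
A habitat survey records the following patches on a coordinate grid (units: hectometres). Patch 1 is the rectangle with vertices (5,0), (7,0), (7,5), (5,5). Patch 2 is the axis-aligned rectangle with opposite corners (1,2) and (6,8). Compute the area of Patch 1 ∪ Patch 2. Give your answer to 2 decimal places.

By inclusion–exclusion:
Individual areas: |Patch 1| = 10, |Patch 2| = 30.
|Patch 1∩Patch 2|: x∈[5,6], y∈[2,5] → 1·3 = 3.
|Patch 1 ∪ Patch 2| = 40 − 3 = 37.00.

37.00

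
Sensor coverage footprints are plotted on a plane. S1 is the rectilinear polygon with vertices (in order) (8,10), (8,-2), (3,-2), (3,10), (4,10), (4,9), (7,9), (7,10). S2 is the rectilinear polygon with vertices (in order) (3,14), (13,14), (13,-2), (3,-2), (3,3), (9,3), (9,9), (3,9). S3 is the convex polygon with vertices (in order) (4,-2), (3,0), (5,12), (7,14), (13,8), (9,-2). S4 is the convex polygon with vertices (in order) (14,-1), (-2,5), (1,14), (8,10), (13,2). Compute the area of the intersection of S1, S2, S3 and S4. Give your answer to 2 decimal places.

5.08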